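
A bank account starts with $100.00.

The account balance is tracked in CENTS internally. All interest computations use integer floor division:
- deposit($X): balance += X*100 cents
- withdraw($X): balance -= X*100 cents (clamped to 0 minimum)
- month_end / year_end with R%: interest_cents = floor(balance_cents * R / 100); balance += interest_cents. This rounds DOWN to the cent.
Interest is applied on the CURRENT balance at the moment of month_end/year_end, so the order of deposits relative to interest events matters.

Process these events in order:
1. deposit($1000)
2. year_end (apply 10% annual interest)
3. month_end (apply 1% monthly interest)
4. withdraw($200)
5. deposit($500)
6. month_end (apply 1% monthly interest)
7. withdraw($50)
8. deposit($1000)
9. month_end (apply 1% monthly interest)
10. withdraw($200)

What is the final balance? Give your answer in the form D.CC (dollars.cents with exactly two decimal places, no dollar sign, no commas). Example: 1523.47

After 1 (deposit($1000)): balance=$1100.00 total_interest=$0.00
After 2 (year_end (apply 10% annual interest)): balance=$1210.00 total_interest=$110.00
After 3 (month_end (apply 1% monthly interest)): balance=$1222.10 total_interest=$122.10
After 4 (withdraw($200)): balance=$1022.10 total_interest=$122.10
After 5 (deposit($500)): balance=$1522.10 total_interest=$122.10
After 6 (month_end (apply 1% monthly interest)): balance=$1537.32 total_interest=$137.32
After 7 (withdraw($50)): balance=$1487.32 total_interest=$137.32
After 8 (deposit($1000)): balance=$2487.32 total_interest=$137.32
After 9 (month_end (apply 1% monthly interest)): balance=$2512.19 total_interest=$162.19
After 10 (withdraw($200)): balance=$2312.19 total_interest=$162.19

Answer: 2312.19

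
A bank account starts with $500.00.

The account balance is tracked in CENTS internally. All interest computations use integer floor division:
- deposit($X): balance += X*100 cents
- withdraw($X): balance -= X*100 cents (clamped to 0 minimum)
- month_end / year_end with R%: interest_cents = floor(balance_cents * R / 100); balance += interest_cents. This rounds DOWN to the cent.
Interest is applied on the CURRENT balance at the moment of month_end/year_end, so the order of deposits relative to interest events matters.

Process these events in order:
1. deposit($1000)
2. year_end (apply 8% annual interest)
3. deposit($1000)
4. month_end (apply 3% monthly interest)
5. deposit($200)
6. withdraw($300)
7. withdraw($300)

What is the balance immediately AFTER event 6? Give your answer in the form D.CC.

Answer: 2598.60

Derivation:
After 1 (deposit($1000)): balance=$1500.00 total_interest=$0.00
After 2 (year_end (apply 8% annual interest)): balance=$1620.00 total_interest=$120.00
After 3 (deposit($1000)): balance=$2620.00 total_interest=$120.00
After 4 (month_end (apply 3% monthly interest)): balance=$2698.60 total_interest=$198.60
After 5 (deposit($200)): balance=$2898.60 total_interest=$198.60
After 6 (withdraw($300)): balance=$2598.60 total_interest=$198.60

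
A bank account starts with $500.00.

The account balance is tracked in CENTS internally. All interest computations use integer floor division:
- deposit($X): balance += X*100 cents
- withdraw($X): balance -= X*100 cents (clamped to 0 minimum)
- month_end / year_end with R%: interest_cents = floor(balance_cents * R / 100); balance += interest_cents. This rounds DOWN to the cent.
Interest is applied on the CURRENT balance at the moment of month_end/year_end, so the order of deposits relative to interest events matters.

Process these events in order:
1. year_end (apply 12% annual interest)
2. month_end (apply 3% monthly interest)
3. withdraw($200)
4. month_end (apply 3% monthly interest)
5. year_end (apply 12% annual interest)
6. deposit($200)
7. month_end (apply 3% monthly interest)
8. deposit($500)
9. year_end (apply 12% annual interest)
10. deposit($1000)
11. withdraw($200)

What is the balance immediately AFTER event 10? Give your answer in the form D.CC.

After 1 (year_end (apply 12% annual interest)): balance=$560.00 total_interest=$60.00
After 2 (month_end (apply 3% monthly interest)): balance=$576.80 total_interest=$76.80
After 3 (withdraw($200)): balance=$376.80 total_interest=$76.80
After 4 (month_end (apply 3% monthly interest)): balance=$388.10 total_interest=$88.10
After 5 (year_end (apply 12% annual interest)): balance=$434.67 total_interest=$134.67
After 6 (deposit($200)): balance=$634.67 total_interest=$134.67
After 7 (month_end (apply 3% monthly interest)): balance=$653.71 total_interest=$153.71
After 8 (deposit($500)): balance=$1153.71 total_interest=$153.71
After 9 (year_end (apply 12% annual interest)): balance=$1292.15 total_interest=$292.15
After 10 (deposit($1000)): balance=$2292.15 total_interest=$292.15

Answer: 2292.15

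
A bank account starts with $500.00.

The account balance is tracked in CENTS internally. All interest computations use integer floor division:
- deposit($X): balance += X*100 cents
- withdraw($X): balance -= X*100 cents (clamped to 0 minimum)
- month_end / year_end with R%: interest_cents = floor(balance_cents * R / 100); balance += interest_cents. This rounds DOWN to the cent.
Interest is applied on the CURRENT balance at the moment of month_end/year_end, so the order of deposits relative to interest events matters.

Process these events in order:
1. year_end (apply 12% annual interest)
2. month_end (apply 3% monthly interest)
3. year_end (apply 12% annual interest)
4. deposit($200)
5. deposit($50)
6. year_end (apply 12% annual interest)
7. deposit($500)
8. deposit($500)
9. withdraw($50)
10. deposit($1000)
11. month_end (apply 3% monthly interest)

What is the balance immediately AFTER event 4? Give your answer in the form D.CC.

After 1 (year_end (apply 12% annual interest)): balance=$560.00 total_interest=$60.00
After 2 (month_end (apply 3% monthly interest)): balance=$576.80 total_interest=$76.80
After 3 (year_end (apply 12% annual interest)): balance=$646.01 total_interest=$146.01
After 4 (deposit($200)): balance=$846.01 total_interest=$146.01

Answer: 846.01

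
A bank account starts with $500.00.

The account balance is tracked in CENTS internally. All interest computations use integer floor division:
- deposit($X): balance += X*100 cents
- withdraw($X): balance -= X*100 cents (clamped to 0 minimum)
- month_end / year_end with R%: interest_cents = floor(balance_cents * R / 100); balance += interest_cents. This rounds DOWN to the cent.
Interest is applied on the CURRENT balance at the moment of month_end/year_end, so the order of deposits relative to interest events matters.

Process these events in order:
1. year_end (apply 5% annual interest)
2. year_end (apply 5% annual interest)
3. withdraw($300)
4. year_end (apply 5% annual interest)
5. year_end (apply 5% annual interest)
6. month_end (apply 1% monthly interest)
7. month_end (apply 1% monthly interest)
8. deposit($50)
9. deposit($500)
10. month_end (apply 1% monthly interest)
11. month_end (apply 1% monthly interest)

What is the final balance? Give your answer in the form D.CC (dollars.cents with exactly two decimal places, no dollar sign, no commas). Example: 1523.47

After 1 (year_end (apply 5% annual interest)): balance=$525.00 total_interest=$25.00
After 2 (year_end (apply 5% annual interest)): balance=$551.25 total_interest=$51.25
After 3 (withdraw($300)): balance=$251.25 total_interest=$51.25
After 4 (year_end (apply 5% annual interest)): balance=$263.81 total_interest=$63.81
After 5 (year_end (apply 5% annual interest)): balance=$277.00 total_interest=$77.00
After 6 (month_end (apply 1% monthly interest)): balance=$279.77 total_interest=$79.77
After 7 (month_end (apply 1% monthly interest)): balance=$282.56 total_interest=$82.56
After 8 (deposit($50)): balance=$332.56 total_interest=$82.56
After 9 (deposit($500)): balance=$832.56 total_interest=$82.56
After 10 (month_end (apply 1% monthly interest)): balance=$840.88 total_interest=$90.88
After 11 (month_end (apply 1% monthly interest)): balance=$849.28 total_interest=$99.28

Answer: 849.28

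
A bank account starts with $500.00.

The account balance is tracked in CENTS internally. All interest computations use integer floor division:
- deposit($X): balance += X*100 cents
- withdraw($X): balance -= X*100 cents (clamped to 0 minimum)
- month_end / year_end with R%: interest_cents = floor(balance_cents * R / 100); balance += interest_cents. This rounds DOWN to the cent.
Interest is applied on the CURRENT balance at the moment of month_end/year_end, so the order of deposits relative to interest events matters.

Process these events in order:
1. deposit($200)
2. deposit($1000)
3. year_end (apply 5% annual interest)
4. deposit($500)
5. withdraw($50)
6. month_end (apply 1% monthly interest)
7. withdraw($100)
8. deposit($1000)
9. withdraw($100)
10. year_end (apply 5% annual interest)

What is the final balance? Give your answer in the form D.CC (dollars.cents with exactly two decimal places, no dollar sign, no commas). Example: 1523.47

After 1 (deposit($200)): balance=$700.00 total_interest=$0.00
After 2 (deposit($1000)): balance=$1700.00 total_interest=$0.00
After 3 (year_end (apply 5% annual interest)): balance=$1785.00 total_interest=$85.00
After 4 (deposit($500)): balance=$2285.00 total_interest=$85.00
After 5 (withdraw($50)): balance=$2235.00 total_interest=$85.00
After 6 (month_end (apply 1% monthly interest)): balance=$2257.35 total_interest=$107.35
After 7 (withdraw($100)): balance=$2157.35 total_interest=$107.35
After 8 (deposit($1000)): balance=$3157.35 total_interest=$107.35
After 9 (withdraw($100)): balance=$3057.35 total_interest=$107.35
After 10 (year_end (apply 5% annual interest)): balance=$3210.21 total_interest=$260.21

Answer: 3210.21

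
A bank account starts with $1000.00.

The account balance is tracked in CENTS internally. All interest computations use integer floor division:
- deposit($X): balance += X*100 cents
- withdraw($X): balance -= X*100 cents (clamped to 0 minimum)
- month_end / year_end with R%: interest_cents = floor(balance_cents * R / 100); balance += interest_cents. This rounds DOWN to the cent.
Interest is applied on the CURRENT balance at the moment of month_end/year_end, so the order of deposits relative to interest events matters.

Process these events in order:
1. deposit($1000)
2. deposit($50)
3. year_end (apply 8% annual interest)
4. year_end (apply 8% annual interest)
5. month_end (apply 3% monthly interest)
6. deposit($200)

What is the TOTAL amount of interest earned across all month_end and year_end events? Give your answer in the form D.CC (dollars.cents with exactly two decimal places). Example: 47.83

After 1 (deposit($1000)): balance=$2000.00 total_interest=$0.00
After 2 (deposit($50)): balance=$2050.00 total_interest=$0.00
After 3 (year_end (apply 8% annual interest)): balance=$2214.00 total_interest=$164.00
After 4 (year_end (apply 8% annual interest)): balance=$2391.12 total_interest=$341.12
After 5 (month_end (apply 3% monthly interest)): balance=$2462.85 total_interest=$412.85
After 6 (deposit($200)): balance=$2662.85 total_interest=$412.85

Answer: 412.85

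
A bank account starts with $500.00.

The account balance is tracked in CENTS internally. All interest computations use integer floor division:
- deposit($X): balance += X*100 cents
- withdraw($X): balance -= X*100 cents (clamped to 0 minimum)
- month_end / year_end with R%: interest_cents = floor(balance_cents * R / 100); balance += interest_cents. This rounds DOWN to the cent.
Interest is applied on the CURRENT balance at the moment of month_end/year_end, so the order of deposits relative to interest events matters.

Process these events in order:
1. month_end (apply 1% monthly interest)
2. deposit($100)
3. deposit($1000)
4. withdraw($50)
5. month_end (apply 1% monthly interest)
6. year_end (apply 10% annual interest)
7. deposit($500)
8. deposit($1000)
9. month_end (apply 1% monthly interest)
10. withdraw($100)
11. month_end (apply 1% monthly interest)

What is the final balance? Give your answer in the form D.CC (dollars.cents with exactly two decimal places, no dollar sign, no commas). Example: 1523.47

After 1 (month_end (apply 1% monthly interest)): balance=$505.00 total_interest=$5.00
After 2 (deposit($100)): balance=$605.00 total_interest=$5.00
After 3 (deposit($1000)): balance=$1605.00 total_interest=$5.00
After 4 (withdraw($50)): balance=$1555.00 total_interest=$5.00
After 5 (month_end (apply 1% monthly interest)): balance=$1570.55 total_interest=$20.55
After 6 (year_end (apply 10% annual interest)): balance=$1727.60 total_interest=$177.60
After 7 (deposit($500)): balance=$2227.60 total_interest=$177.60
After 8 (deposit($1000)): balance=$3227.60 total_interest=$177.60
After 9 (month_end (apply 1% monthly interest)): balance=$3259.87 total_interest=$209.87
After 10 (withdraw($100)): balance=$3159.87 total_interest=$209.87
After 11 (month_end (apply 1% monthly interest)): balance=$3191.46 total_interest=$241.46

Answer: 3191.46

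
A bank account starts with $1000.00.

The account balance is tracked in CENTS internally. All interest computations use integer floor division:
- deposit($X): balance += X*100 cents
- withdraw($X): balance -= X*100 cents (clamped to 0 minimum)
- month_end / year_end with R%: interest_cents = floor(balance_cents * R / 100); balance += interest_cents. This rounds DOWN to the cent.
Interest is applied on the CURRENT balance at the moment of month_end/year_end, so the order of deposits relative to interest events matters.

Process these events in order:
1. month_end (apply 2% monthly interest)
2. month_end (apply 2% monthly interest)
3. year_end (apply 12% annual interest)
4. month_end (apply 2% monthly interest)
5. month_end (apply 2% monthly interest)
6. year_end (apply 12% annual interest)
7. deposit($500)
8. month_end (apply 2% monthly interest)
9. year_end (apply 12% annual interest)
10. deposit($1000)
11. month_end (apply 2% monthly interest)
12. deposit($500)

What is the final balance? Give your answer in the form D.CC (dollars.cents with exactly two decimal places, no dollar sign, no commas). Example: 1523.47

After 1 (month_end (apply 2% monthly interest)): balance=$1020.00 total_interest=$20.00
After 2 (month_end (apply 2% monthly interest)): balance=$1040.40 total_interest=$40.40
After 3 (year_end (apply 12% annual interest)): balance=$1165.24 total_interest=$165.24
After 4 (month_end (apply 2% monthly interest)): balance=$1188.54 total_interest=$188.54
After 5 (month_end (apply 2% monthly interest)): balance=$1212.31 total_interest=$212.31
After 6 (year_end (apply 12% annual interest)): balance=$1357.78 total_interest=$357.78
After 7 (deposit($500)): balance=$1857.78 total_interest=$357.78
After 8 (month_end (apply 2% monthly interest)): balance=$1894.93 total_interest=$394.93
After 9 (year_end (apply 12% annual interest)): balance=$2122.32 total_interest=$622.32
After 10 (deposit($1000)): balance=$3122.32 total_interest=$622.32
After 11 (month_end (apply 2% monthly interest)): balance=$3184.76 total_interest=$684.76
After 12 (deposit($500)): balance=$3684.76 total_interest=$684.76

Answer: 3684.76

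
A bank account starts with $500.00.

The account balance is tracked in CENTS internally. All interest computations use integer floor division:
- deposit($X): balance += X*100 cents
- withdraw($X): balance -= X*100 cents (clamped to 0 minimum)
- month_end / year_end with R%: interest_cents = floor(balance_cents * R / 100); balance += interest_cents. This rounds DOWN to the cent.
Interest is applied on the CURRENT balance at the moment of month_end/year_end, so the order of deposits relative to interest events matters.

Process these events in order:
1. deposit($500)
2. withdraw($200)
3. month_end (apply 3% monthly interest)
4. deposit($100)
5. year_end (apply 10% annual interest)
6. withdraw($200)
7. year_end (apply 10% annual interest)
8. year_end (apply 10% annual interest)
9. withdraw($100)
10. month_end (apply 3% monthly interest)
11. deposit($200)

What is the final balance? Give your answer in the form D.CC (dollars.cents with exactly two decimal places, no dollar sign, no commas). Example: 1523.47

After 1 (deposit($500)): balance=$1000.00 total_interest=$0.00
After 2 (withdraw($200)): balance=$800.00 total_interest=$0.00
After 3 (month_end (apply 3% monthly interest)): balance=$824.00 total_interest=$24.00
After 4 (deposit($100)): balance=$924.00 total_interest=$24.00
After 5 (year_end (apply 10% annual interest)): balance=$1016.40 total_interest=$116.40
After 6 (withdraw($200)): balance=$816.40 total_interest=$116.40
After 7 (year_end (apply 10% annual interest)): balance=$898.04 total_interest=$198.04
After 8 (year_end (apply 10% annual interest)): balance=$987.84 total_interest=$287.84
After 9 (withdraw($100)): balance=$887.84 total_interest=$287.84
After 10 (month_end (apply 3% monthly interest)): balance=$914.47 total_interest=$314.47
After 11 (deposit($200)): balance=$1114.47 total_interest=$314.47

Answer: 1114.47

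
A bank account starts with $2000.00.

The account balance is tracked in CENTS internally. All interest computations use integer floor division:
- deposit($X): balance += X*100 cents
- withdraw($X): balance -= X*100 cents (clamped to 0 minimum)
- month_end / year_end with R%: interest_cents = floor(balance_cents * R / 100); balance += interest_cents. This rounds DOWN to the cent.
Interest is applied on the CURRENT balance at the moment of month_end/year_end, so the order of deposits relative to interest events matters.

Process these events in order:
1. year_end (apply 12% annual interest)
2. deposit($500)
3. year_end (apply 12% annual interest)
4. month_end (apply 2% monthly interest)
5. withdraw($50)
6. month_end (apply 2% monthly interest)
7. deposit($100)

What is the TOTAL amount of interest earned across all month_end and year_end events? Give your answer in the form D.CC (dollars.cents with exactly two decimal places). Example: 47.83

Answer: 691.77

Derivation:
After 1 (year_end (apply 12% annual interest)): balance=$2240.00 total_interest=$240.00
After 2 (deposit($500)): balance=$2740.00 total_interest=$240.00
After 3 (year_end (apply 12% annual interest)): balance=$3068.80 total_interest=$568.80
After 4 (month_end (apply 2% monthly interest)): balance=$3130.17 total_interest=$630.17
After 5 (withdraw($50)): balance=$3080.17 total_interest=$630.17
After 6 (month_end (apply 2% monthly interest)): balance=$3141.77 total_interest=$691.77
After 7 (deposit($100)): balance=$3241.77 total_interest=$691.77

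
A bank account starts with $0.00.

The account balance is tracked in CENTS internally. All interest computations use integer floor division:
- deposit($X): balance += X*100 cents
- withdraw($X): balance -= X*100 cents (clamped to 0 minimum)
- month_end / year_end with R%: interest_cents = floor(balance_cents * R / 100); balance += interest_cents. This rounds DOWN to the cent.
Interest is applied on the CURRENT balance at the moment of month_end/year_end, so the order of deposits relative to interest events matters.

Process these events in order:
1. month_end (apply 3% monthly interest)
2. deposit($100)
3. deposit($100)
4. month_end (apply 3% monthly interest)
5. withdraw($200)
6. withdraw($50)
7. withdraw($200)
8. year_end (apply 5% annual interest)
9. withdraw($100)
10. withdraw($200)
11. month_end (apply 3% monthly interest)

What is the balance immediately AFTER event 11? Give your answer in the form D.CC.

After 1 (month_end (apply 3% monthly interest)): balance=$0.00 total_interest=$0.00
After 2 (deposit($100)): balance=$100.00 total_interest=$0.00
After 3 (deposit($100)): balance=$200.00 total_interest=$0.00
After 4 (month_end (apply 3% monthly interest)): balance=$206.00 total_interest=$6.00
After 5 (withdraw($200)): balance=$6.00 total_interest=$6.00
After 6 (withdraw($50)): balance=$0.00 total_interest=$6.00
After 7 (withdraw($200)): balance=$0.00 total_interest=$6.00
After 8 (year_end (apply 5% annual interest)): balance=$0.00 total_interest=$6.00
After 9 (withdraw($100)): balance=$0.00 total_interest=$6.00
After 10 (withdraw($200)): balance=$0.00 total_interest=$6.00
After 11 (month_end (apply 3% monthly interest)): balance=$0.00 total_interest=$6.00

Answer: 0.00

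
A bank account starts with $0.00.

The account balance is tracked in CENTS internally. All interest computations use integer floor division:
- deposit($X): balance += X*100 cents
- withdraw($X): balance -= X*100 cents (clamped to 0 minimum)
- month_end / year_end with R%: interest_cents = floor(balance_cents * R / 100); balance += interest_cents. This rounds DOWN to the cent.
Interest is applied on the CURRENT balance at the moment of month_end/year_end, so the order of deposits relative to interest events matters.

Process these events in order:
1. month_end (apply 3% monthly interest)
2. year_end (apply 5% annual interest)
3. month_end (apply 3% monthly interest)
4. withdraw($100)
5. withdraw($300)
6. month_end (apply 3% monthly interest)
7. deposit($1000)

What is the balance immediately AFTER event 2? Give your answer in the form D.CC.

After 1 (month_end (apply 3% monthly interest)): balance=$0.00 total_interest=$0.00
After 2 (year_end (apply 5% annual interest)): balance=$0.00 total_interest=$0.00

Answer: 0.00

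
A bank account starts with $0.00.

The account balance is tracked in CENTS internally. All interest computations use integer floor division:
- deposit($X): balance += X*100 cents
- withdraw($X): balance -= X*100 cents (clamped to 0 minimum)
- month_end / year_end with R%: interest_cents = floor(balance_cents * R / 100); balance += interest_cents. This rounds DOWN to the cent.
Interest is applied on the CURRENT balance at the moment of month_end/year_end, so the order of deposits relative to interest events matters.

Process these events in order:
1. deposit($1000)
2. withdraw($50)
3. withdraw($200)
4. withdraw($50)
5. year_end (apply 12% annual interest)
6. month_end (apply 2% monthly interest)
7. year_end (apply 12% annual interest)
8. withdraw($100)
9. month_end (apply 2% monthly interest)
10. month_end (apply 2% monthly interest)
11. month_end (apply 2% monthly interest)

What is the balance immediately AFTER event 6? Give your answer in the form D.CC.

Answer: 799.68

Derivation:
After 1 (deposit($1000)): balance=$1000.00 total_interest=$0.00
After 2 (withdraw($50)): balance=$950.00 total_interest=$0.00
After 3 (withdraw($200)): balance=$750.00 total_interest=$0.00
After 4 (withdraw($50)): balance=$700.00 total_interest=$0.00
After 5 (year_end (apply 12% annual interest)): balance=$784.00 total_interest=$84.00
After 6 (month_end (apply 2% monthly interest)): balance=$799.68 total_interest=$99.68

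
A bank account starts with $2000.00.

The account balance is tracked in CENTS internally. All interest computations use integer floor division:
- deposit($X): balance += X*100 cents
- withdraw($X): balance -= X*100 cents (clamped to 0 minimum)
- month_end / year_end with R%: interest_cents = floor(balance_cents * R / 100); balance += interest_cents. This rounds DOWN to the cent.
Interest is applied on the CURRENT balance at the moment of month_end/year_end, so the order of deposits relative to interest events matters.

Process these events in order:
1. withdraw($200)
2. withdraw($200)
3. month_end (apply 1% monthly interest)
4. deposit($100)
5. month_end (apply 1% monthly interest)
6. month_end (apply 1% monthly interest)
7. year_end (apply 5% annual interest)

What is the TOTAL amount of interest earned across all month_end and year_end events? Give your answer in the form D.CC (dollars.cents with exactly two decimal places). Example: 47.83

Answer: 138.01

Derivation:
After 1 (withdraw($200)): balance=$1800.00 total_interest=$0.00
After 2 (withdraw($200)): balance=$1600.00 total_interest=$0.00
After 3 (month_end (apply 1% monthly interest)): balance=$1616.00 total_interest=$16.00
After 4 (deposit($100)): balance=$1716.00 total_interest=$16.00
After 5 (month_end (apply 1% monthly interest)): balance=$1733.16 total_interest=$33.16
After 6 (month_end (apply 1% monthly interest)): balance=$1750.49 total_interest=$50.49
After 7 (year_end (apply 5% annual interest)): balance=$1838.01 total_interest=$138.01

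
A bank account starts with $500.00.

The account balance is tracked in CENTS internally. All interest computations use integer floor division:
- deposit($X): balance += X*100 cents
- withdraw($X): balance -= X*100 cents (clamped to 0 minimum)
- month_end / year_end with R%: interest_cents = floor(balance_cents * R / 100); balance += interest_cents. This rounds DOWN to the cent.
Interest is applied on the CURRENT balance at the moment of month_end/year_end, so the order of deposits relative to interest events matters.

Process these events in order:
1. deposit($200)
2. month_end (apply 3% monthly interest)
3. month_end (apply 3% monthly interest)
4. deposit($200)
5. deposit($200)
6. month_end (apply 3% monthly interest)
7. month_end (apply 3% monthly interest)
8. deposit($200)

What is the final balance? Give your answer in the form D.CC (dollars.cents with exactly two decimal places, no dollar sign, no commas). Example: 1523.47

Answer: 1412.20

Derivation:
After 1 (deposit($200)): balance=$700.00 total_interest=$0.00
After 2 (month_end (apply 3% monthly interest)): balance=$721.00 total_interest=$21.00
After 3 (month_end (apply 3% monthly interest)): balance=$742.63 total_interest=$42.63
After 4 (deposit($200)): balance=$942.63 total_interest=$42.63
After 5 (deposit($200)): balance=$1142.63 total_interest=$42.63
After 6 (month_end (apply 3% monthly interest)): balance=$1176.90 total_interest=$76.90
After 7 (month_end (apply 3% monthly interest)): balance=$1212.20 total_interest=$112.20
After 8 (deposit($200)): balance=$1412.20 total_interest=$112.20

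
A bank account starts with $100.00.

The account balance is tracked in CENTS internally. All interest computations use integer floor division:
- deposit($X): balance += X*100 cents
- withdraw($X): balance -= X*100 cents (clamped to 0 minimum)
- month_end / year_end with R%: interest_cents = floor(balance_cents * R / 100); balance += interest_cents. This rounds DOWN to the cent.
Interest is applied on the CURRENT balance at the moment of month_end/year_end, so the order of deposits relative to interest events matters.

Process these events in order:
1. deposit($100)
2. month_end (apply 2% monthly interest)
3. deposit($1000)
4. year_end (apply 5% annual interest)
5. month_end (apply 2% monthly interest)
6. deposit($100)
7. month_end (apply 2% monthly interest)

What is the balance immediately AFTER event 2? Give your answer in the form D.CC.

Answer: 204.00

Derivation:
After 1 (deposit($100)): balance=$200.00 total_interest=$0.00
After 2 (month_end (apply 2% monthly interest)): balance=$204.00 total_interest=$4.00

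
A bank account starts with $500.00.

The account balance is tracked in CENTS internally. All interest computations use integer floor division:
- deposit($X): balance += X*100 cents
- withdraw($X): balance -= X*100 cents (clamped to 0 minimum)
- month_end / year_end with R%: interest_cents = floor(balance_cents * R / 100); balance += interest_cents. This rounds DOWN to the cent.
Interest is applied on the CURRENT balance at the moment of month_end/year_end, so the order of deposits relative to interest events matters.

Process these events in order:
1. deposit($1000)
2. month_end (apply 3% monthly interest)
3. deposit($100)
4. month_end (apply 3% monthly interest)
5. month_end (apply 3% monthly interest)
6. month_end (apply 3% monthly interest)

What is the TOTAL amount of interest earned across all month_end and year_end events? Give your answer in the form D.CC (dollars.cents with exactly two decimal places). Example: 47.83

Answer: 197.53

Derivation:
After 1 (deposit($1000)): balance=$1500.00 total_interest=$0.00
After 2 (month_end (apply 3% monthly interest)): balance=$1545.00 total_interest=$45.00
After 3 (deposit($100)): balance=$1645.00 total_interest=$45.00
After 4 (month_end (apply 3% monthly interest)): balance=$1694.35 total_interest=$94.35
After 5 (month_end (apply 3% monthly interest)): balance=$1745.18 total_interest=$145.18
After 6 (month_end (apply 3% monthly interest)): balance=$1797.53 total_interest=$197.53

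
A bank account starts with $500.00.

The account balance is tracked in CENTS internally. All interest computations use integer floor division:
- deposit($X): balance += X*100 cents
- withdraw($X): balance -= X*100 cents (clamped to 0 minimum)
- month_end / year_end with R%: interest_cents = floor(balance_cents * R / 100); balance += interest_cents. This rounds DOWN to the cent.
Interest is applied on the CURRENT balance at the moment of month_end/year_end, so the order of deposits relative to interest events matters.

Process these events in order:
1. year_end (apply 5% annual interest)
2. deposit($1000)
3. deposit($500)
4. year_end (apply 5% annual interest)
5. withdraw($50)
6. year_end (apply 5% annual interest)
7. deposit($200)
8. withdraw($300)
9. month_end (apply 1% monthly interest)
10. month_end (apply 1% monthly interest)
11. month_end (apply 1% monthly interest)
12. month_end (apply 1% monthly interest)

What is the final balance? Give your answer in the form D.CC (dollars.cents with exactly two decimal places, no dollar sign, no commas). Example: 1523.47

After 1 (year_end (apply 5% annual interest)): balance=$525.00 total_interest=$25.00
After 2 (deposit($1000)): balance=$1525.00 total_interest=$25.00
After 3 (deposit($500)): balance=$2025.00 total_interest=$25.00
After 4 (year_end (apply 5% annual interest)): balance=$2126.25 total_interest=$126.25
After 5 (withdraw($50)): balance=$2076.25 total_interest=$126.25
After 6 (year_end (apply 5% annual interest)): balance=$2180.06 total_interest=$230.06
After 7 (deposit($200)): balance=$2380.06 total_interest=$230.06
After 8 (withdraw($300)): balance=$2080.06 total_interest=$230.06
After 9 (month_end (apply 1% monthly interest)): balance=$2100.86 total_interest=$250.86
After 10 (month_end (apply 1% monthly interest)): balance=$2121.86 total_interest=$271.86
After 11 (month_end (apply 1% monthly interest)): balance=$2143.07 total_interest=$293.07
After 12 (month_end (apply 1% monthly interest)): balance=$2164.50 total_interest=$314.50

Answer: 2164.50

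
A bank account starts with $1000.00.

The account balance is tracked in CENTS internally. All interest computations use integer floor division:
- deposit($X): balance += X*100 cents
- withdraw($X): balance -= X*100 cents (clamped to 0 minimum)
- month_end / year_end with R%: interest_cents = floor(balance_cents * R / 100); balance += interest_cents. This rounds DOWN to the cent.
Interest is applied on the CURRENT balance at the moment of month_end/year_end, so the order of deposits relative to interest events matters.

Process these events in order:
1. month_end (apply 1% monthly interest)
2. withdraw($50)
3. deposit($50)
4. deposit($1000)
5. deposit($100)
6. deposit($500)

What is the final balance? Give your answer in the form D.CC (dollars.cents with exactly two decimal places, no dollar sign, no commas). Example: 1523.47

Answer: 2610.00

Derivation:
After 1 (month_end (apply 1% monthly interest)): balance=$1010.00 total_interest=$10.00
After 2 (withdraw($50)): balance=$960.00 total_interest=$10.00
After 3 (deposit($50)): balance=$1010.00 total_interest=$10.00
After 4 (deposit($1000)): balance=$2010.00 total_interest=$10.00
After 5 (deposit($100)): balance=$2110.00 total_interest=$10.00
After 6 (deposit($500)): balance=$2610.00 total_interest=$10.00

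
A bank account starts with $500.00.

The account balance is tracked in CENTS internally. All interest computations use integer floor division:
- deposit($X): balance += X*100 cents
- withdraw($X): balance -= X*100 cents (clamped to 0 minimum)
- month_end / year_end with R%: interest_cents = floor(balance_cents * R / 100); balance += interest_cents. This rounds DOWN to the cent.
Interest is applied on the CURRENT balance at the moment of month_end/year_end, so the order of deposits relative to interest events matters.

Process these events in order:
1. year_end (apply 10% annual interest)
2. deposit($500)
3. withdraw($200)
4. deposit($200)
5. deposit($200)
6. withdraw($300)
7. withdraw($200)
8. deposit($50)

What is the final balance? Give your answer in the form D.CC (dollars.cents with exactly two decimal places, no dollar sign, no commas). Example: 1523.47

After 1 (year_end (apply 10% annual interest)): balance=$550.00 total_interest=$50.00
After 2 (deposit($500)): balance=$1050.00 total_interest=$50.00
After 3 (withdraw($200)): balance=$850.00 total_interest=$50.00
After 4 (deposit($200)): balance=$1050.00 total_interest=$50.00
After 5 (deposit($200)): balance=$1250.00 total_interest=$50.00
After 6 (withdraw($300)): balance=$950.00 total_interest=$50.00
After 7 (withdraw($200)): balance=$750.00 total_interest=$50.00
After 8 (deposit($50)): balance=$800.00 total_interest=$50.00

Answer: 800.00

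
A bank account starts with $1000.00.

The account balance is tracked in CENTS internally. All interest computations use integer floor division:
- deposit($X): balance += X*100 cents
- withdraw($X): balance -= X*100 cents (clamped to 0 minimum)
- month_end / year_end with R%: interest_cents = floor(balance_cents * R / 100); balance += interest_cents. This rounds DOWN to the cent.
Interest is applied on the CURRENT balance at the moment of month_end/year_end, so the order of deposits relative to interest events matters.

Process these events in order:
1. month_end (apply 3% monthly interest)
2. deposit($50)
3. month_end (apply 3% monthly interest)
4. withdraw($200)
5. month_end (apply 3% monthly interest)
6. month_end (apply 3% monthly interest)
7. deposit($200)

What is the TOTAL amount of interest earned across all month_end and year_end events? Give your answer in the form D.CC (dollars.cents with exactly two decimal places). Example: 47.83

Answer: 117.96

Derivation:
After 1 (month_end (apply 3% monthly interest)): balance=$1030.00 total_interest=$30.00
After 2 (deposit($50)): balance=$1080.00 total_interest=$30.00
After 3 (month_end (apply 3% monthly interest)): balance=$1112.40 total_interest=$62.40
After 4 (withdraw($200)): balance=$912.40 total_interest=$62.40
After 5 (month_end (apply 3% monthly interest)): balance=$939.77 total_interest=$89.77
After 6 (month_end (apply 3% monthly interest)): balance=$967.96 total_interest=$117.96
After 7 (deposit($200)): balance=$1167.96 total_interest=$117.96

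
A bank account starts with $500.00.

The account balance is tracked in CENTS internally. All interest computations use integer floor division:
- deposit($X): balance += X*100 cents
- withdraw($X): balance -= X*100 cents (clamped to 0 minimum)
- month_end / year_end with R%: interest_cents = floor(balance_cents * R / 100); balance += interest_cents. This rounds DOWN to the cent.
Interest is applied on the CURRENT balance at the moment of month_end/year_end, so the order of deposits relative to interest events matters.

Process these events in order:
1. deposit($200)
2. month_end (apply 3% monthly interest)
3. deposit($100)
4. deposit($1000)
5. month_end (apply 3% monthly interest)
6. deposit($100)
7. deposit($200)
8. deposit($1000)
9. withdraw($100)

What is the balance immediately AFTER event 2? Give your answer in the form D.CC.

After 1 (deposit($200)): balance=$700.00 total_interest=$0.00
After 2 (month_end (apply 3% monthly interest)): balance=$721.00 total_interest=$21.00

Answer: 721.00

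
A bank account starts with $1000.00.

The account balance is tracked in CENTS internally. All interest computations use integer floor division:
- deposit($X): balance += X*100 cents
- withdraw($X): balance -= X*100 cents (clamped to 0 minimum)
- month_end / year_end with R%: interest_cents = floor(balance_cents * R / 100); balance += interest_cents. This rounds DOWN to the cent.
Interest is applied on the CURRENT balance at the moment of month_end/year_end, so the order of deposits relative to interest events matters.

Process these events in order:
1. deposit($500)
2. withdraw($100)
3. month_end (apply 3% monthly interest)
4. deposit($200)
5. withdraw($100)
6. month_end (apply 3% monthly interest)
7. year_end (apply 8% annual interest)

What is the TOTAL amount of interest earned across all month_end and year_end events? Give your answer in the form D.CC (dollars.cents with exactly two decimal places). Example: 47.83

After 1 (deposit($500)): balance=$1500.00 total_interest=$0.00
After 2 (withdraw($100)): balance=$1400.00 total_interest=$0.00
After 3 (month_end (apply 3% monthly interest)): balance=$1442.00 total_interest=$42.00
After 4 (deposit($200)): balance=$1642.00 total_interest=$42.00
After 5 (withdraw($100)): balance=$1542.00 total_interest=$42.00
After 6 (month_end (apply 3% monthly interest)): balance=$1588.26 total_interest=$88.26
After 7 (year_end (apply 8% annual interest)): balance=$1715.32 total_interest=$215.32

Answer: 215.32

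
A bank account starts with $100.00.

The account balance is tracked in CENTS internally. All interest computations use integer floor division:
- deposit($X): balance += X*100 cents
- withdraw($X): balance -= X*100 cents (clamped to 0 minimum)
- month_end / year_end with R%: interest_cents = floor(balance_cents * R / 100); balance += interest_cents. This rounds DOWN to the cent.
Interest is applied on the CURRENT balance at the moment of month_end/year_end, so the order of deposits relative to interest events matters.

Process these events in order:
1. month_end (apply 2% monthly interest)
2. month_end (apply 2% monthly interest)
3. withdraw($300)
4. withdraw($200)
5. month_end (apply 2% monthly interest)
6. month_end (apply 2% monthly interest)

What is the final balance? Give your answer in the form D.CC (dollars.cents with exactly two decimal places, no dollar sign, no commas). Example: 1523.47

After 1 (month_end (apply 2% monthly interest)): balance=$102.00 total_interest=$2.00
After 2 (month_end (apply 2% monthly interest)): balance=$104.04 total_interest=$4.04
After 3 (withdraw($300)): balance=$0.00 total_interest=$4.04
After 4 (withdraw($200)): balance=$0.00 total_interest=$4.04
After 5 (month_end (apply 2% monthly interest)): balance=$0.00 total_interest=$4.04
After 6 (month_end (apply 2% monthly interest)): balance=$0.00 total_interest=$4.04

Answer: 0.00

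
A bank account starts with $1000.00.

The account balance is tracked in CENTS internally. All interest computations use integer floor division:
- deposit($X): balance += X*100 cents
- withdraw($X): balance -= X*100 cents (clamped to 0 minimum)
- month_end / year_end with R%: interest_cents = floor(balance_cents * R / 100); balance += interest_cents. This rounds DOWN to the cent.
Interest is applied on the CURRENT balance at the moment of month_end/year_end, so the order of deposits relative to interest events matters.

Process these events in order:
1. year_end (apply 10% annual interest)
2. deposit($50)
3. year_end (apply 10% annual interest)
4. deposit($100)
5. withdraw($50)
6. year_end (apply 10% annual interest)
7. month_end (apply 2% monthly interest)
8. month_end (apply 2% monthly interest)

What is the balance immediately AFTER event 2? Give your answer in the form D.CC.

After 1 (year_end (apply 10% annual interest)): balance=$1100.00 total_interest=$100.00
After 2 (deposit($50)): balance=$1150.00 total_interest=$100.00

Answer: 1150.00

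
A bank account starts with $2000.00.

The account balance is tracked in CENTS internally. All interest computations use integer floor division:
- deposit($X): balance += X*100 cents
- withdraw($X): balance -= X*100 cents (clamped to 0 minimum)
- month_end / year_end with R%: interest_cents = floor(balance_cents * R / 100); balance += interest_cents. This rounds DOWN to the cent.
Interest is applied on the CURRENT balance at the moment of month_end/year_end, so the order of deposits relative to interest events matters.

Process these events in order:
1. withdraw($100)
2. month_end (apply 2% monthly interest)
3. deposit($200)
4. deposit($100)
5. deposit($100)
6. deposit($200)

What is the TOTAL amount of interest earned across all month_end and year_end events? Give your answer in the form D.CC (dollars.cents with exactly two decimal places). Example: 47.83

Answer: 38.00

Derivation:
After 1 (withdraw($100)): balance=$1900.00 total_interest=$0.00
After 2 (month_end (apply 2% monthly interest)): balance=$1938.00 total_interest=$38.00
After 3 (deposit($200)): balance=$2138.00 total_interest=$38.00
After 4 (deposit($100)): balance=$2238.00 total_interest=$38.00
After 5 (deposit($100)): balance=$2338.00 total_interest=$38.00
After 6 (deposit($200)): balance=$2538.00 total_interest=$38.00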